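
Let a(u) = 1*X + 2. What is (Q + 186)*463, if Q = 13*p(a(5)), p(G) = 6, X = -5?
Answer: 122232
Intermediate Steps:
a(u) = -3 (a(u) = 1*(-5) + 2 = -5 + 2 = -3)
Q = 78 (Q = 13*6 = 78)
(Q + 186)*463 = (78 + 186)*463 = 264*463 = 122232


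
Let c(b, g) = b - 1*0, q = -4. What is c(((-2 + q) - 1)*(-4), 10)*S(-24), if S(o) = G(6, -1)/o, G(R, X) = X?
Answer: 7/6 ≈ 1.1667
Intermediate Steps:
c(b, g) = b (c(b, g) = b + 0 = b)
S(o) = -1/o
c(((-2 + q) - 1)*(-4), 10)*S(-24) = (((-2 - 4) - 1)*(-4))*(-1/(-24)) = ((-6 - 1)*(-4))*(-1*(-1/24)) = -7*(-4)*(1/24) = 28*(1/24) = 7/6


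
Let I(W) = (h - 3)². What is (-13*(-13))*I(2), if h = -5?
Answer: 10816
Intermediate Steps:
I(W) = 64 (I(W) = (-5 - 3)² = (-8)² = 64)
(-13*(-13))*I(2) = -13*(-13)*64 = 169*64 = 10816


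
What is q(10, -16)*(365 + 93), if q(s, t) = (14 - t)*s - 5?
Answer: 135110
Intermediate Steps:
q(s, t) = -5 + s*(14 - t) (q(s, t) = s*(14 - t) - 5 = -5 + s*(14 - t))
q(10, -16)*(365 + 93) = (-5 + 14*10 - 1*10*(-16))*(365 + 93) = (-5 + 140 + 160)*458 = 295*458 = 135110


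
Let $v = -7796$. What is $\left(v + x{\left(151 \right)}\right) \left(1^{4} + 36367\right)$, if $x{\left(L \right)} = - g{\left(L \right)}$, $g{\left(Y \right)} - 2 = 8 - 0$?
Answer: $-283888608$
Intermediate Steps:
$g{\left(Y \right)} = 10$ ($g{\left(Y \right)} = 2 + \left(8 - 0\right) = 2 + \left(8 + 0\right) = 2 + 8 = 10$)
$x{\left(L \right)} = -10$ ($x{\left(L \right)} = \left(-1\right) 10 = -10$)
$\left(v + x{\left(151 \right)}\right) \left(1^{4} + 36367\right) = \left(-7796 - 10\right) \left(1^{4} + 36367\right) = - 7806 \left(1 + 36367\right) = \left(-7806\right) 36368 = -283888608$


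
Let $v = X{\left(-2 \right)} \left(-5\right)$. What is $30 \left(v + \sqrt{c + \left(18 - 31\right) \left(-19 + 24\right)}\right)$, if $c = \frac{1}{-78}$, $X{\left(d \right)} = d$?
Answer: $300 + \frac{5 i \sqrt{395538}}{13} \approx 300.0 + 241.89 i$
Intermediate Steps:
$v = 10$ ($v = \left(-2\right) \left(-5\right) = 10$)
$c = - \frac{1}{78} \approx -0.012821$
$30 \left(v + \sqrt{c + \left(18 - 31\right) \left(-19 + 24\right)}\right) = 30 \left(10 + \sqrt{- \frac{1}{78} + \left(18 - 31\right) \left(-19 + 24\right)}\right) = 30 \left(10 + \sqrt{- \frac{1}{78} - 65}\right) = 30 \left(10 + \sqrt{- \frac{5071}{78}}\right) = 30 \left(10 + \frac{i \sqrt{395538}}{78}\right) = 300 + \frac{5 i \sqrt{395538}}{13}$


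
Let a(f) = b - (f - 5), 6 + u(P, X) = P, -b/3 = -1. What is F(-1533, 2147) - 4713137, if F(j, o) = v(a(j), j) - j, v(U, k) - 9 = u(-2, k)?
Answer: -4711603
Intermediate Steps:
b = 3 (b = -3*(-1) = 3)
u(P, X) = -6 + P
a(f) = 8 - f (a(f) = 3 - (f - 5) = 3 - (-5 + f) = 3 + (5 - f) = 8 - f)
v(U, k) = 1 (v(U, k) = 9 + (-6 - 2) = 9 - 8 = 1)
F(j, o) = 1 - j
F(-1533, 2147) - 4713137 = (1 - 1*(-1533)) - 4713137 = (1 + 1533) - 4713137 = 1534 - 4713137 = -4711603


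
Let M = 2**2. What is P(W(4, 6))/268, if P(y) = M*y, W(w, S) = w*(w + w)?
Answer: 32/67 ≈ 0.47761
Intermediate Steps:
M = 4
W(w, S) = 2*w**2 (W(w, S) = w*(2*w) = 2*w**2)
P(y) = 4*y
P(W(4, 6))/268 = (4*(2*4**2))/268 = (4*(2*16))*(1/268) = (4*32)*(1/268) = 128*(1/268) = 32/67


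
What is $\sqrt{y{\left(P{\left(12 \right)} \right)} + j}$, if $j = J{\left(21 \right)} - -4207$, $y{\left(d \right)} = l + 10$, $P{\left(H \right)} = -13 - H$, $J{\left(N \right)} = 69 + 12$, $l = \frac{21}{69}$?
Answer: $\frac{\sqrt{2273803}}{23} \approx 65.561$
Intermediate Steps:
$l = \frac{7}{23}$ ($l = 21 \cdot \frac{1}{69} = \frac{7}{23} \approx 0.30435$)
$J{\left(N \right)} = 81$
$y{\left(d \right)} = \frac{237}{23}$ ($y{\left(d \right)} = \frac{7}{23} + 10 = \frac{237}{23}$)
$j = 4288$ ($j = 81 - -4207 = 81 + 4207 = 4288$)
$\sqrt{y{\left(P{\left(12 \right)} \right)} + j} = \sqrt{\frac{237}{23} + 4288} = \sqrt{\frac{98861}{23}} = \frac{\sqrt{2273803}}{23}$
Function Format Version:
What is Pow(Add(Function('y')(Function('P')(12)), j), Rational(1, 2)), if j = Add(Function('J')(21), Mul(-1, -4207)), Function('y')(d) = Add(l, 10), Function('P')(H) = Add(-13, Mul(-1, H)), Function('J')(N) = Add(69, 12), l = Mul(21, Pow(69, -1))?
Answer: Mul(Rational(1, 23), Pow(2273803, Rational(1, 2))) ≈ 65.561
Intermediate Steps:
l = Rational(7, 23) (l = Mul(21, Rational(1, 69)) = Rational(7, 23) ≈ 0.30435)
Function('J')(N) = 81
Function('y')(d) = Rational(237, 23) (Function('y')(d) = Add(Rational(7, 23), 10) = Rational(237, 23))
j = 4288 (j = Add(81, Mul(-1, -4207)) = Add(81, 4207) = 4288)
Pow(Add(Function('y')(Function('P')(12)), j), Rational(1, 2)) = Pow(Add(Rational(237, 23), 4288), Rational(1, 2)) = Pow(Rational(98861, 23), Rational(1, 2)) = Mul(Rational(1, 23), Pow(2273803, Rational(1, 2)))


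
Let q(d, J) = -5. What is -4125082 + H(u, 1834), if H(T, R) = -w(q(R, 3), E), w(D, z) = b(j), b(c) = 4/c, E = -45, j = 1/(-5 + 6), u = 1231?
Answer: -4125086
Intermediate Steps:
j = 1 (j = 1/1 = 1)
w(D, z) = 4 (w(D, z) = 4/1 = 4*1 = 4)
H(T, R) = -4 (H(T, R) = -1*4 = -4)
-4125082 + H(u, 1834) = -4125082 - 4 = -4125086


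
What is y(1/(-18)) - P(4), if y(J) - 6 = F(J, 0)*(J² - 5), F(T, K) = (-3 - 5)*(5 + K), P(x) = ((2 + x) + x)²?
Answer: 8576/81 ≈ 105.88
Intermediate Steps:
P(x) = (2 + 2*x)²
F(T, K) = -40 - 8*K (F(T, K) = -8*(5 + K) = -40 - 8*K)
y(J) = 206 - 40*J² (y(J) = 6 + (-40 - 8*0)*(J² - 5) = 6 + (-40 + 0)*(-5 + J²) = 6 - 40*(-5 + J²) = 6 + (200 - 40*J²) = 206 - 40*J²)
y(1/(-18)) - P(4) = (206 - 40*(1/(-18))²) - 4*(1 + 4)² = (206 - 40*(-1/18)²) - 4*5² = (206 - 40*1/324) - 4*25 = (206 - 10/81) - 1*100 = 16676/81 - 100 = 8576/81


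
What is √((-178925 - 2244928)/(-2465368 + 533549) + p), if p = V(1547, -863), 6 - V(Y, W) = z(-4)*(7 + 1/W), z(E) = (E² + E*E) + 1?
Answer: I*√621776280895168350723/1667159797 ≈ 14.957*I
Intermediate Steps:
z(E) = 1 + 2*E² (z(E) = (E² + E²) + 1 = 2*E² + 1 = 1 + 2*E²)
V(Y, W) = -225 - 33/W (V(Y, W) = 6 - (1 + 2*(-4)²)*(7 + 1/W) = 6 - (1 + 2*16)*(7 + 1/W) = 6 - (1 + 32)*(7 + 1/W) = 6 - 33*(7 + 1/W) = 6 - (231 + 33/W) = 6 + (-231 - 33/W) = -225 - 33/W)
p = -194142/863 (p = -225 - 33/(-863) = -225 - 33*(-1/863) = -225 + 33/863 = -194142/863 ≈ -224.96)
√((-178925 - 2244928)/(-2465368 + 533549) + p) = √((-178925 - 2244928)/(-2465368 + 533549) - 194142/863) = √(-2423853/(-1931819) - 194142/863) = √(-2423853*(-1/1931819) - 194142/863) = √(2423853/1931819 - 194142/863) = √(-372955419159/1667159797) = I*√621776280895168350723/1667159797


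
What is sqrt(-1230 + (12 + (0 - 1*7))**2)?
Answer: I*sqrt(1205) ≈ 34.713*I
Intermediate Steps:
sqrt(-1230 + (12 + (0 - 1*7))**2) = sqrt(-1230 + (12 + (0 - 7))**2) = sqrt(-1230 + (12 - 7)**2) = sqrt(-1230 + 5**2) = sqrt(-1230 + 25) = sqrt(-1205) = I*sqrt(1205)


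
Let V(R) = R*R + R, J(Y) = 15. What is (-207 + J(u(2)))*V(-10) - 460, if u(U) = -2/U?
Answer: -17740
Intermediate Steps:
V(R) = R + R² (V(R) = R² + R = R + R²)
(-207 + J(u(2)))*V(-10) - 460 = (-207 + 15)*(-10*(1 - 10)) - 460 = -(-1920)*(-9) - 460 = -192*90 - 460 = -17280 - 460 = -17740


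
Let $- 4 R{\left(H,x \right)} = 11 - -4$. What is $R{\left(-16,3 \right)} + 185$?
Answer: $\frac{725}{4} \approx 181.25$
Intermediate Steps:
$R{\left(H,x \right)} = - \frac{15}{4}$ ($R{\left(H,x \right)} = - \frac{11 - -4}{4} = - \frac{11 + 4}{4} = \left(- \frac{1}{4}\right) 15 = - \frac{15}{4}$)
$R{\left(-16,3 \right)} + 185 = - \frac{15}{4} + 185 = \frac{725}{4}$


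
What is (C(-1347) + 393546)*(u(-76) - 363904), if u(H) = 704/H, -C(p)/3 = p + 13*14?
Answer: -2745281232432/19 ≈ -1.4449e+11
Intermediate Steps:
C(p) = -546 - 3*p (C(p) = -3*(p + 13*14) = -3*(p + 182) = -3*(182 + p) = -546 - 3*p)
(C(-1347) + 393546)*(u(-76) - 363904) = ((-546 - 3*(-1347)) + 393546)*(704/(-76) - 363904) = ((-546 + 4041) + 393546)*(704*(-1/76) - 363904) = (3495 + 393546)*(-176/19 - 363904) = 397041*(-6914352/19) = -2745281232432/19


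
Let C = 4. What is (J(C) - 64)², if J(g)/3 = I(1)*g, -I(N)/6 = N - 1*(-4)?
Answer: 179776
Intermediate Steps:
I(N) = -24 - 6*N (I(N) = -6*(N - 1*(-4)) = -6*(N + 4) = -6*(4 + N) = -24 - 6*N)
J(g) = -90*g (J(g) = 3*((-24 - 6*1)*g) = 3*((-24 - 6)*g) = 3*(-30*g) = -90*g)
(J(C) - 64)² = (-90*4 - 64)² = (-360 - 64)² = (-424)² = 179776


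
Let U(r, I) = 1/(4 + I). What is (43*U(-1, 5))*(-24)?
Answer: -344/3 ≈ -114.67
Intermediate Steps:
(43*U(-1, 5))*(-24) = (43/(4 + 5))*(-24) = (43/9)*(-24) = -344/3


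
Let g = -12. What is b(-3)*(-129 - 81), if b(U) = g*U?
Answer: -7560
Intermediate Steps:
b(U) = -12*U
b(-3)*(-129 - 81) = (-12*(-3))*(-129 - 81) = 36*(-210) = -7560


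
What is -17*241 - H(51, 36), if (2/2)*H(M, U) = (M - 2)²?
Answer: -6498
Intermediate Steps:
H(M, U) = (-2 + M)² (H(M, U) = (M - 2)² = (-2 + M)²)
-17*241 - H(51, 36) = -17*241 - (-2 + 51)² = -4097 - 1*49² = -4097 - 1*2401 = -4097 - 2401 = -6498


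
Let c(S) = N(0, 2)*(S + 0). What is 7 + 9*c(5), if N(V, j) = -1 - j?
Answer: -128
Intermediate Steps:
c(S) = -3*S (c(S) = (-1 - 1*2)*(S + 0) = (-1 - 2)*S = -3*S)
7 + 9*c(5) = 7 + 9*(-3*5) = 7 + 9*(-15) = 7 - 135 = -128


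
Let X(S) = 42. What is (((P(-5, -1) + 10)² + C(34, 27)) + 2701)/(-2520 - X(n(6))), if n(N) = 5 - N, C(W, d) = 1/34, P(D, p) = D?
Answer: -30895/29036 ≈ -1.0640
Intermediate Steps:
C(W, d) = 1/34
(((P(-5, -1) + 10)² + C(34, 27)) + 2701)/(-2520 - X(n(6))) = (((-5 + 10)² + 1/34) + 2701)/(-2520 - 1*42) = ((5² + 1/34) + 2701)/(-2520 - 42) = ((25 + 1/34) + 2701)/(-2562) = (851/34 + 2701)*(-1/2562) = (92685/34)*(-1/2562) = -30895/29036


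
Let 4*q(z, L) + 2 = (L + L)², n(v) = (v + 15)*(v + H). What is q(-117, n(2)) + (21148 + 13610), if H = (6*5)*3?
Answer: 4961707/2 ≈ 2.4809e+6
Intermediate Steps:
H = 90 (H = 30*3 = 90)
n(v) = (15 + v)*(90 + v) (n(v) = (v + 15)*(v + 90) = (15 + v)*(90 + v))
q(z, L) = -½ + L² (q(z, L) = -½ + (L + L)²/4 = -½ + (2*L)²/4 = -½ + (4*L²)/4 = -½ + L²)
q(-117, n(2)) + (21148 + 13610) = (-½ + (1350 + 2² + 105*2)²) + (21148 + 13610) = (-½ + (1350 + 4 + 210)²) + 34758 = (-½ + 1564²) + 34758 = (-½ + 2446096) + 34758 = 4892191/2 + 34758 = 4961707/2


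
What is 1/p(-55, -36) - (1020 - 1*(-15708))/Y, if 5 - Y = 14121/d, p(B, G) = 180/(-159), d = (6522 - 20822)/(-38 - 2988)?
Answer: 6045857881/1279759380 ≈ 4.7242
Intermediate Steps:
d = 7150/1513 (d = -14300/(-3026) = -14300*(-1/3026) = 7150/1513 ≈ 4.7257)
p(B, G) = -60/53 (p(B, G) = 180*(-1/159) = -60/53)
Y = -21329323/7150 (Y = 5 - 14121/7150/1513 = 5 - 14121*1513/7150 = 5 - 1*21365073/7150 = 5 - 21365073/7150 = -21329323/7150 ≈ -2983.1)
1/p(-55, -36) - (1020 - 1*(-15708))/Y = 1/(-60/53) - (1020 - 1*(-15708))/(-21329323/7150) = -53/60 - (1020 + 15708)*(-7150)/21329323 = -53/60 - 16728*(-7150)/21329323 = -53/60 - 1*(-119605200/21329323) = -53/60 + 119605200/21329323 = 6045857881/1279759380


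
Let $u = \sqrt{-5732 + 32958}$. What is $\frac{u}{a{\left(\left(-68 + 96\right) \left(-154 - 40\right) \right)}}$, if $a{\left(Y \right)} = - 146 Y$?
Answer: $\frac{\sqrt{27226}}{793072} \approx 0.00020806$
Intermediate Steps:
$u = \sqrt{27226} \approx 165.0$
$\frac{u}{a{\left(\left(-68 + 96\right) \left(-154 - 40\right) \right)}} = \frac{\sqrt{27226}}{\left(-146\right) \left(-68 + 96\right) \left(-154 - 40\right)} = \frac{\sqrt{27226}}{\left(-146\right) 28 \left(-194\right)} = \frac{\sqrt{27226}}{\left(-146\right) \left(-5432\right)} = \frac{\sqrt{27226}}{793072}$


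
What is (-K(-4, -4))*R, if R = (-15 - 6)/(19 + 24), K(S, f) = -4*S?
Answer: 336/43 ≈ 7.8139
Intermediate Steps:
R = -21/43 ≈ -0.48837
(-K(-4, -4))*R = -(-4)*(-4)*(-21/43) = -1*16*(-21/43) = -16*(-21/43) = 336/43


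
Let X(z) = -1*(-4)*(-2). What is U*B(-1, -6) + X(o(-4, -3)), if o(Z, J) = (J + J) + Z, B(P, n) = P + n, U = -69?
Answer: 475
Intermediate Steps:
o(Z, J) = Z + 2*J (o(Z, J) = 2*J + Z = Z + 2*J)
X(z) = -8 (X(z) = 4*(-2) = -8)
U*B(-1, -6) + X(o(-4, -3)) = -69*(-1 - 6) - 8 = -69*(-7) - 8 = 483 - 8 = 475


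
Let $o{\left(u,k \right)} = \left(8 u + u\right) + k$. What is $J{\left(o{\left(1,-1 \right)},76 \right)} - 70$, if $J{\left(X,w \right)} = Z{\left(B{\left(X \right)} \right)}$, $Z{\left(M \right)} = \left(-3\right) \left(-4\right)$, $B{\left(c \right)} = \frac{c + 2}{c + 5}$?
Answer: $-58$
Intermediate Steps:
$B{\left(c \right)} = \frac{2 + c}{5 + c}$
$o{\left(u,k \right)} = k + 9 u$ ($o{\left(u,k \right)} = 9 u + k = k + 9 u$)
$Z{\left(M \right)} = 12$
$J{\left(X,w \right)} = 12$
$J{\left(o{\left(1,-1 \right)},76 \right)} - 70 = 12 - 70 = -58$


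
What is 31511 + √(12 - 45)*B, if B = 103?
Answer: 31511 + 103*I*√33 ≈ 31511.0 + 591.69*I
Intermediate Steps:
31511 + √(12 - 45)*B = 31511 + √(12 - 45)*103 = 31511 + √(-33)*103 = 31511 + (I*√33)*103 = 31511 + 103*I*√33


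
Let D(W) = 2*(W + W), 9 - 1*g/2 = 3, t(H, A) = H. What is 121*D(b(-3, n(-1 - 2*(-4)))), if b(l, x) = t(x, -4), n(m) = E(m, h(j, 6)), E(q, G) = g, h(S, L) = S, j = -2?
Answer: 5808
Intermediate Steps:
g = 12 (g = 18 - 2*3 = 18 - 6 = 12)
E(q, G) = 12
n(m) = 12
b(l, x) = x
D(W) = 4*W (D(W) = 2*(2*W) = 4*W)
121*D(b(-3, n(-1 - 2*(-4)))) = 121*(4*12) = 121*48 = 5808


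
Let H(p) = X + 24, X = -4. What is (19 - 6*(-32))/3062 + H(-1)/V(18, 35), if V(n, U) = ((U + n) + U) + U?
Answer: 87193/376626 ≈ 0.23151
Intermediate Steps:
H(p) = 20 (H(p) = -4 + 24 = 20)
V(n, U) = n + 3*U (V(n, U) = (n + 2*U) + U = n + 3*U)
(19 - 6*(-32))/3062 + H(-1)/V(18, 35) = (19 - 6*(-32))/3062 + 20/(18 + 3*35) = (19 + 192)*(1/3062) + 20/(18 + 105) = 211*(1/3062) + 20/123 = 211/3062 + 20*(1/123) = 211/3062 + 20/123 = 87193/376626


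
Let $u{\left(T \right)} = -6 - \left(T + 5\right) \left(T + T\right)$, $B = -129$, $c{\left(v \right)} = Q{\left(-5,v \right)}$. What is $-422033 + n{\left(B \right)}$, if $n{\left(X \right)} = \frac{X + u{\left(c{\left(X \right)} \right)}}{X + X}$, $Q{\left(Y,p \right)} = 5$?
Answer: $- \frac{108884279}{258} \approx -4.2203 \cdot 10^{5}$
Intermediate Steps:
$c{\left(v \right)} = 5$
$u{\left(T \right)} = -6 - 2 T \left(5 + T\right)$ ($u{\left(T \right)} = -6 - \left(5 + T\right) 2 T = -6 - 2 T \left(5 + T\right)$)
$n{\left(X \right)} = \frac{-106 + X}{2 X}$ ($n{\left(X \right)} = \frac{X - \left(56 + 50\right)}{X + X} = \frac{X - 106}{2 X} = \left(X - 106\right) \frac{1}{2 X} = \left(-106 + X\right) \frac{1}{2 X} = \frac{-106 + X}{2 X}$)
$-422033 + n{\left(B \right)} = -422033 + \frac{-106 - 129}{2 \left(-129\right)} = -422033 + \frac{1}{2} \left(- \frac{1}{129}\right) \left(-235\right) = -422033 + \frac{235}{258} = - \frac{108884279}{258}$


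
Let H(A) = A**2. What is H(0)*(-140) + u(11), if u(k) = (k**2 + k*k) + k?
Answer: 253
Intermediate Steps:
u(k) = k + 2*k**2 (u(k) = (k**2 + k**2) + k = 2*k**2 + k = k + 2*k**2)
H(0)*(-140) + u(11) = 0**2*(-140) + 11*(1 + 2*11) = 0*(-140) + 11*(1 + 22) = 0 + 11*23 = 0 + 253 = 253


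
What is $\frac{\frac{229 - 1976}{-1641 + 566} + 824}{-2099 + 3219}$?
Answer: $\frac{887547}{1204000} \approx 0.73717$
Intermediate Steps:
$\frac{\frac{229 - 1976}{-1641 + 566} + 824}{-2099 + 3219} = \frac{- \frac{1747}{-1075} + 824}{1120} = \left(\left(-1747\right) \left(- \frac{1}{1075}\right) + 824\right) \frac{1}{1120} = \left(\frac{1747}{1075} + 824\right) \frac{1}{1120} = \frac{887547}{1075} \cdot \frac{1}{1120} = \frac{887547}{1204000}$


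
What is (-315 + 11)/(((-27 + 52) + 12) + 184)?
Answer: -304/221 ≈ -1.3756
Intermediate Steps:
(-315 + 11)/(((-27 + 52) + 12) + 184) = -304/((25 + 12) + 184) = -304/(37 + 184) = -304/221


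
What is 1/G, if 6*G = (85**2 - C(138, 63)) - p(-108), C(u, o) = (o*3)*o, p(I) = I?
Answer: -3/2287 ≈ -0.0013118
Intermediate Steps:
C(u, o) = 3*o**2 (C(u, o) = (3*o)*o = 3*o**2)
G = -2287/3 (G = ((85**2 - 3*63**2) - 1*(-108))/6 = ((7225 - 3*3969) + 108)/6 = ((7225 - 1*11907) + 108)/6 = ((7225 - 11907) + 108)/6 = (-4682 + 108)/6 = (1/6)*(-4574) = -2287/3 ≈ -762.33)
1/G = 1/(-2287/3) = -3/2287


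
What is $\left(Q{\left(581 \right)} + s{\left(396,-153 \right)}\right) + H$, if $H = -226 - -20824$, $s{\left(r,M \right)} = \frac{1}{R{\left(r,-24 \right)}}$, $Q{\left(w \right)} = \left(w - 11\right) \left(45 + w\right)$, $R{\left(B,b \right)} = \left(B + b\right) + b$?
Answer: $\frac{131341465}{348} \approx 3.7742 \cdot 10^{5}$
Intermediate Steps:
$R{\left(B,b \right)} = B + 2 b$
$Q{\left(w \right)} = \left(-11 + w\right) \left(45 + w\right)$
$s{\left(r,M \right)} = \frac{1}{-48 + r}$ ($s{\left(r,M \right)} = \frac{1}{r + 2 \left(-24\right)} = \frac{1}{r - 48} = \frac{1}{-48 + r}$)
$H = 20598$ ($H = -226 + 20824 = 20598$)
$\left(Q{\left(581 \right)} + s{\left(396,-153 \right)}\right) + H = \left(\left(-495 + 581^{2} + 34 \cdot 581\right) + \frac{1}{-48 + 396}\right) + 20598 = \left(\left(-495 + 337561 + 19754\right) + \frac{1}{348}\right) + 20598 = \left(356820 + \frac{1}{348}\right) + 20598 = \frac{124173361}{348} + 20598 = \frac{131341465}{348}$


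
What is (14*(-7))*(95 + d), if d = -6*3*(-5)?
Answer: -18130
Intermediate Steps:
d = 90 (d = -18*(-5) = 90)
(14*(-7))*(95 + d) = (14*(-7))*(95 + 90) = -98*185 = -18130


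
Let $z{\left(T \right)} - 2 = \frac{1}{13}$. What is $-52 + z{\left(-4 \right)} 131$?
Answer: $\frac{2861}{13} \approx 220.08$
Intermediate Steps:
$z{\left(T \right)} = \frac{27}{13}$ ($z{\left(T \right)} = 2 + \frac{1}{13} = \frac{27}{13}$)
$-52 + z{\left(-4 \right)} 131 = -52 + \frac{27}{13} \cdot 131 = -52 + \frac{3537}{13} = \frac{2861}{13}$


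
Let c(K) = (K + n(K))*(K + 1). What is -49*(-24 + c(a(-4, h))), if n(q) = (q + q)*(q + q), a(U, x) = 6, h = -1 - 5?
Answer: -50274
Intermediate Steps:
h = -6
n(q) = 4*q² (n(q) = (2*q)*(2*q) = 4*q²)
c(K) = (1 + K)*(K + 4*K²) (c(K) = (K + 4*K²)*(K + 1) = (K + 4*K²)*(1 + K) = (1 + K)*(K + 4*K²))
-49*(-24 + c(a(-4, h))) = -49*(-24 + 6*(1 + 4*6² + 5*6)) = -49*(-24 + 6*(1 + 4*36 + 30)) = -49*(-24 + 6*(1 + 144 + 30)) = -49*(-24 + 6*175) = -49*(-24 + 1050) = -49*1026 = -50274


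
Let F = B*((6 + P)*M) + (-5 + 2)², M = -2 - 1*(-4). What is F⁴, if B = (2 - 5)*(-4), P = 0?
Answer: 547981281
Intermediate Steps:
M = 2 (M = -2 + 4 = 2)
B = 12 (B = -3*(-4) = 12)
F = 153 (F = 12*((6 + 0)*2) + (-5 + 2)² = 12*(6*2) + (-3)² = 12*12 + 9 = 144 + 9 = 153)
F⁴ = 153⁴ = 547981281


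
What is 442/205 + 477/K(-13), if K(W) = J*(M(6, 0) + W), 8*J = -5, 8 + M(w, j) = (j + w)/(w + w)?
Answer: 8074/205 ≈ 39.385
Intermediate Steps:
M(w, j) = -8 + (j + w)/(2*w) (M(w, j) = -8 + (j + w)/(w + w) = -8 + (j + w)/((2*w)) = -8 + (j + w)*(1/(2*w)) = -8 + (j + w)/(2*w))
J = -5/8 (J = (⅛)*(-5) = -5/8 ≈ -0.62500)
K(W) = 75/16 - 5*W/8 (K(W) = -5*((½)*(0 - 15*6)/6 + W)/8 = -5*((½)*(⅙)*(0 - 90) + W)/8 = -5*((½)*(⅙)*(-90) + W)/8 = -5*(-15/2 + W)/8 = 75/16 - 5*W/8)
442/205 + 477/K(-13) = 442/205 + 477/(75/16 - 5/8*(-13)) = 442*(1/205) + 477/(75/16 + 65/8) = 442/205 + 477/(205/16) = 442/205 + 477*(16/205) = 442/205 + 7632/205 = 8074/205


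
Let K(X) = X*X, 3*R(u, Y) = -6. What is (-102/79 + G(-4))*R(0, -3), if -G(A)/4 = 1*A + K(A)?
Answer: 7788/79 ≈ 98.582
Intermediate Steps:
R(u, Y) = -2 (R(u, Y) = (⅓)*(-6) = -2)
K(X) = X²
G(A) = -4*A - 4*A² (G(A) = -4*(1*A + A²) = -4*(A + A²) = -4*A - 4*A²)
(-102/79 + G(-4))*R(0, -3) = (-102/79 + 4*(-4)*(-1 - 1*(-4)))*(-2) = (-102*1/79 + 4*(-4)*(-1 + 4))*(-2) = (-102/79 + 4*(-4)*3)*(-2) = (-102/79 - 48)*(-2) = -3894/79*(-2) = 7788/79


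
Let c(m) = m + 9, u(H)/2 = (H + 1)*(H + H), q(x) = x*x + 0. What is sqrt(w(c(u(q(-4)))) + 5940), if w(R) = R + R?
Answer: 7*sqrt(166) ≈ 90.189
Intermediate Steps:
q(x) = x**2 (q(x) = x**2 + 0 = x**2)
u(H) = 4*H*(1 + H) (u(H) = 2*((H + 1)*(H + H)) = 2*((1 + H)*(2*H)) = 2*(2*H*(1 + H)) = 4*H*(1 + H))
c(m) = 9 + m
w(R) = 2*R
sqrt(w(c(u(q(-4)))) + 5940) = sqrt(2*(9 + 4*(-4)**2*(1 + (-4)**2)) + 5940) = sqrt(2*(9 + 4*16*(1 + 16)) + 5940) = sqrt(2*(9 + 4*16*17) + 5940) = sqrt(2*(9 + 1088) + 5940) = sqrt(2*1097 + 5940) = sqrt(2194 + 5940) = sqrt(8134) = 7*sqrt(166)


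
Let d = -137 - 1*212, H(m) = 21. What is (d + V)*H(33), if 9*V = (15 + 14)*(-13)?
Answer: -24626/3 ≈ -8208.7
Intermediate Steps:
V = -377/9 (V = ((15 + 14)*(-13))/9 = (29*(-13))/9 = (1/9)*(-377) = -377/9 ≈ -41.889)
d = -349 (d = -137 - 212 = -349)
(d + V)*H(33) = (-349 - 377/9)*21 = -3518/9*21 = -24626/3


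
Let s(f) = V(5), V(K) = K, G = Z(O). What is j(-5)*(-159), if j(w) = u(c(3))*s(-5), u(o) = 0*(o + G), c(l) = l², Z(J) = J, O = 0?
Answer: 0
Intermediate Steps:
G = 0
s(f) = 5
u(o) = 0 (u(o) = 0*(o + 0) = 0*o = 0)
j(w) = 0 (j(w) = 0*5 = 0)
j(-5)*(-159) = 0*(-159) = 0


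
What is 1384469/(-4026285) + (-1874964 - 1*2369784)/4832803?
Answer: -23781431137787/19458242226855 ≈ -1.2222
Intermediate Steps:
1384469/(-4026285) + (-1874964 - 1*2369784)/4832803 = 1384469*(-1/4026285) + (-1874964 - 2369784)*(1/4832803) = -1384469/4026285 - 4244748*1/4832803 = -1384469/4026285 - 4244748/4832803 = -23781431137787/19458242226855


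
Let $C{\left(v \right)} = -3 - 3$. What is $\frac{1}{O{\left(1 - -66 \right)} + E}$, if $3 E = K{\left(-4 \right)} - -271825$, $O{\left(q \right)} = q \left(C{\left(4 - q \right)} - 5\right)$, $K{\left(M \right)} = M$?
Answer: $\frac{1}{89870} \approx 1.1127 \cdot 10^{-5}$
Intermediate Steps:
$C{\left(v \right)} = -6$
$O{\left(q \right)} = - 11 q$ ($O{\left(q \right)} = q \left(-6 - 5\right) = q \left(-11\right) = - 11 q$)
$E = 90607$ ($E = \frac{-4 - -271825}{3} = \frac{-4 + 271825}{3} = \frac{1}{3} \cdot 271821 = 90607$)
$\frac{1}{O{\left(1 - -66 \right)} + E} = \frac{1}{- 11 \left(1 - -66\right) + 90607} = \frac{1}{- 11 \left(1 + 66\right) + 90607} = \frac{1}{\left(-11\right) 67 + 90607} = \frac{1}{-737 + 90607} = \frac{1}{89870}$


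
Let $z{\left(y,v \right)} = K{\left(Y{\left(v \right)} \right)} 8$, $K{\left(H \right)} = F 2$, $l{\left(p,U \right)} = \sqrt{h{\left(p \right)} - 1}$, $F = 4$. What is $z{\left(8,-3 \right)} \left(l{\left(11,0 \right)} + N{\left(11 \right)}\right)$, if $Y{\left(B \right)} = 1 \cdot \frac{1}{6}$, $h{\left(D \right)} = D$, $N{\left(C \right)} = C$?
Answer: $704 + 64 \sqrt{10} \approx 906.39$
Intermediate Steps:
$l{\left(p,U \right)} = \sqrt{-1 + p}$ ($l{\left(p,U \right)} = \sqrt{p - 1} = \sqrt{-1 + p}$)
$Y{\left(B \right)} = \frac{1}{6}$ ($Y{\left(B \right)} = 1 \cdot \frac{1}{6} = \frac{1}{6}$)
$K{\left(H \right)} = 8$ ($K{\left(H \right)} = 4 \cdot 2 = 8$)
$z{\left(y,v \right)} = 64$ ($z{\left(y,v \right)} = 8 \cdot 8 = 64$)
$z{\left(8,-3 \right)} \left(l{\left(11,0 \right)} + N{\left(11 \right)}\right) = 64 \left(\sqrt{-1 + 11} + 11\right) = 64 \left(\sqrt{10} + 11\right) = 64 \left(11 + \sqrt{10}\right) = 704 + 64 \sqrt{10}$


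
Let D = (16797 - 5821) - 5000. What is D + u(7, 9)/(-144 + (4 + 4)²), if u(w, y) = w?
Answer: 478073/80 ≈ 5975.9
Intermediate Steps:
D = 5976 (D = 10976 - 5000 = 5976)
D + u(7, 9)/(-144 + (4 + 4)²) = 5976 + 7/(-144 + (4 + 4)²) = 5976 + 7/(-144 + 8²) = 5976 + 7/(-144 + 64) = 5976 + 7/(-80) = 5976 + 7*(-1/80) = 5976 - 7/80 = 478073/80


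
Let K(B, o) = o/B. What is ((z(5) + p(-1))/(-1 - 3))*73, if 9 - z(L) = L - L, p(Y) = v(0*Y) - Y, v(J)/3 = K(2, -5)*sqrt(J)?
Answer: -365/2 ≈ -182.50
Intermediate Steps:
v(J) = -15*sqrt(J)/2 (v(J) = 3*((-5/2)*sqrt(J)) = 3*((-5*1/2)*sqrt(J)) = 3*(-5*sqrt(J)/2) = -15*sqrt(J)/2)
p(Y) = -Y (p(Y) = -15*sqrt(0*Y)/2 - Y = -15*sqrt(0)/2 - Y = -15/2*0 - Y = 0 - Y = -Y)
z(L) = 9 (z(L) = 9 - (L - L) = 9 - 1*0 = 9 + 0 = 9)
((z(5) + p(-1))/(-1 - 3))*73 = ((9 - 1*(-1))/(-1 - 3))*73 = ((9 + 1)/(-4))*73 = (10*(-1/4))*73 = -5/2*73 = -365/2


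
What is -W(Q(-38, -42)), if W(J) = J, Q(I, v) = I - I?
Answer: 0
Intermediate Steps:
Q(I, v) = 0
-W(Q(-38, -42)) = -1*0 = 0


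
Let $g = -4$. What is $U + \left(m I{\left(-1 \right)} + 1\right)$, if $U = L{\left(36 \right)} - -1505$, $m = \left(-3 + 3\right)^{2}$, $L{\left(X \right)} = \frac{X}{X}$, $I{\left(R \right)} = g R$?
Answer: $1507$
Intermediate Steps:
$I{\left(R \right)} = - 4 R$
$L{\left(X \right)} = 1$
$m = 0$ ($m = 0^{2} = 0$)
$U = 1506$ ($U = 1 - -1505 = 1 + 1505 = 1506$)
$U + \left(m I{\left(-1 \right)} + 1\right) = 1506 + \left(0 \left(\left(-4\right) \left(-1\right)\right) + 1\right) = 1506 + \left(0 \cdot 4 + 1\right) = 1506 + \left(0 + 1\right) = 1506 + 1 = 1507$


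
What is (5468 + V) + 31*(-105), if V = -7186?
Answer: -4973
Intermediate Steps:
(5468 + V) + 31*(-105) = (5468 - 7186) + 31*(-105) = -1718 - 3255 = -4973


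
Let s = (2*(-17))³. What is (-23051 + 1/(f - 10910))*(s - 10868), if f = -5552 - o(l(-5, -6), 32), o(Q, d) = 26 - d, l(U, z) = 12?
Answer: 4757901784551/4114 ≈ 1.1565e+9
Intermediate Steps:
s = -39304 (s = (-34)³ = -39304)
f = -5546 (f = -5552 - (26 - 1*32) = -5552 - (26 - 32) = -5552 - 1*(-6) = -5552 + 6 = -5546)
(-23051 + 1/(f - 10910))*(s - 10868) = (-23051 + 1/(-5546 - 10910))*(-39304 - 10868) = (-23051 + 1/(-16456))*(-50172) = (-23051 - 1/16456)*(-50172) = -379327257/16456*(-50172) = 4757901784551/4114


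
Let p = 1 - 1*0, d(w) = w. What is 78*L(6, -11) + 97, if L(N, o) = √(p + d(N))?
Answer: 97 + 78*√7 ≈ 303.37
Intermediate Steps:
p = 1 (p = 1 + 0 = 1)
L(N, o) = √(1 + N)
78*L(6, -11) + 97 = 78*√(1 + 6) + 97 = 78*√7 + 97 = 97 + 78*√7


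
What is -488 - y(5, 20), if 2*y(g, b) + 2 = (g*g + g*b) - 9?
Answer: -545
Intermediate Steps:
y(g, b) = -11/2 + g²/2 + b*g/2 (y(g, b) = -1 + ((g*g + g*b) - 9)/2 = -1 + ((g² + b*g) - 9)/2 = -1 + (-9 + g² + b*g)/2 = -1 + (-9/2 + g²/2 + b*g/2) = -11/2 + g²/2 + b*g/2)
-488 - y(5, 20) = -488 - (-11/2 + (½)*5² + (½)*20*5) = -488 - (-11/2 + (½)*25 + 50) = -488 - (-11/2 + 25/2 + 50) = -488 - 1*57 = -488 - 57 = -545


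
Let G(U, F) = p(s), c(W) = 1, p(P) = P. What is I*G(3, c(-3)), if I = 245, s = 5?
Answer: 1225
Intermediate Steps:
G(U, F) = 5
I*G(3, c(-3)) = 245*5 = 1225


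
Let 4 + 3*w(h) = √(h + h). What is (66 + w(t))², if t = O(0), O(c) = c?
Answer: 37636/9 ≈ 4181.8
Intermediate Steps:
t = 0
w(h) = -4/3 + √2*√h/3 (w(h) = -4/3 + √(h + h)/3 = -4/3 + √(2*h)/3 = -4/3 + (√2*√h)/3 = -4/3 + √2*√h/3)
(66 + w(t))² = (66 + (-4/3 + √2*√0/3))² = (66 + (-4/3 + (⅓)*√2*0))² = (66 + (-4/3 + 0))² = (66 - 4/3)² = (194/3)² = 37636/9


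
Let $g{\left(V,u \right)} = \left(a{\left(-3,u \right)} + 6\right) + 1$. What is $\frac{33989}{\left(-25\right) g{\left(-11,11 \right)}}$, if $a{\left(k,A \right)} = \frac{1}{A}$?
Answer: $- \frac{373879}{1950} \approx -191.73$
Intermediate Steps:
$g{\left(V,u \right)} = 7 + \frac{1}{u}$ ($g{\left(V,u \right)} = \left(\frac{1}{u} + 6\right) + 1 = \left(6 + \frac{1}{u}\right) + 1 = 7 + \frac{1}{u}$)
$\frac{33989}{\left(-25\right) g{\left(-11,11 \right)}} = \frac{33989}{\left(-25\right) \left(7 + \frac{1}{11}\right)} = \frac{33989}{\left(-25\right) \frac{78}{11}} = \frac{33989}{- \frac{1950}{11}} = 33989 \left(- \frac{11}{1950}\right) = - \frac{373879}{1950}$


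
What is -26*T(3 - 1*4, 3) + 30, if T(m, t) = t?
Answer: -48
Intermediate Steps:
-26*T(3 - 1*4, 3) + 30 = -26*3 + 30 = -78 + 30 = -48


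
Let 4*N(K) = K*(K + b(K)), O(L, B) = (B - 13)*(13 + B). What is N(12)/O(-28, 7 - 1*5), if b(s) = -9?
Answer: -3/55 ≈ -0.054545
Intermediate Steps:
O(L, B) = (-13 + B)*(13 + B)
N(K) = K*(-9 + K)/4 (N(K) = (K*(K - 9))/4 = (K*(-9 + K))/4 = K*(-9 + K)/4)
N(12)/O(-28, 7 - 1*5) = ((¼)*12*(-9 + 12))/(-169 + (7 - 1*5)²) = ((¼)*12*3)/(-169 + (7 - 5)²) = 9/(-169 + 2²) = 9/(-169 + 4) = 9/(-165) = 9*(-1/165) = -3/55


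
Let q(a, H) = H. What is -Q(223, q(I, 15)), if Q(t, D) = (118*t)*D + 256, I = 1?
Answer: -394966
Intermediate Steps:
Q(t, D) = 256 + 118*D*t (Q(t, D) = 118*D*t + 256 = 256 + 118*D*t)
-Q(223, q(I, 15)) = -(256 + 118*15*223) = -(256 + 394710) = -1*394966 = -394966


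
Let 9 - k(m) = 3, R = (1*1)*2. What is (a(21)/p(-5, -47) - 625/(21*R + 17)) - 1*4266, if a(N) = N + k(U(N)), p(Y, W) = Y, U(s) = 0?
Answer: -1263188/295 ≈ -4282.0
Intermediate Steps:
R = 2 (R = 1*2 = 2)
k(m) = 6 (k(m) = 9 - 1*3 = 9 - 3 = 6)
a(N) = 6 + N (a(N) = N + 6 = 6 + N)
(a(21)/p(-5, -47) - 625/(21*R + 17)) - 1*4266 = ((6 + 21)/(-5) - 625/(21*2 + 17)) - 1*4266 = (27*(-1/5) - 625/(42 + 17)) - 4266 = (-27/5 - 625/59) - 4266 = -4718/295 - 4266 = -1263188/295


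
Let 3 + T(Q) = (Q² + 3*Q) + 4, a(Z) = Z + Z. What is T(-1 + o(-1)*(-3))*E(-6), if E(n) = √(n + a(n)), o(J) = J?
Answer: 33*I*√2 ≈ 46.669*I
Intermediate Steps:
a(Z) = 2*Z
T(Q) = 1 + Q² + 3*Q (T(Q) = -3 + ((Q² + 3*Q) + 4) = -3 + (4 + Q² + 3*Q) = 1 + Q² + 3*Q)
E(n) = √3*√n (E(n) = √(n + 2*n) = √(3*n) = √3*√n)
T(-1 + o(-1)*(-3))*E(-6) = (1 + (-1 - 1*(-3))² + 3*(-1 - 1*(-3)))*(√3*√(-6)) = (1 + (-1 + 3)² + 3*(-1 + 3))*(√3*(I*√6)) = (1 + 2² + 3*2)*(3*I*√2) = (1 + 4 + 6)*(3*I*√2) = 11*(3*I*√2) = 33*I*√2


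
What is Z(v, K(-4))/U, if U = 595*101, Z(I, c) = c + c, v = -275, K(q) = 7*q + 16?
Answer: -24/60095 ≈ -0.00039937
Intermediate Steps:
K(q) = 16 + 7*q
Z(I, c) = 2*c
U = 60095
Z(v, K(-4))/U = (2*(16 + 7*(-4)))/60095 = (2*(16 - 28))*(1/60095) = (2*(-12))*(1/60095) = -24*1/60095 = -24/60095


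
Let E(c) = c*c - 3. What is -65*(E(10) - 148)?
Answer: 3315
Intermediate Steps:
E(c) = -3 + c**2 (E(c) = c**2 - 3 = -3 + c**2)
-65*(E(10) - 148) = -65*((-3 + 10**2) - 148) = -65*((-3 + 100) - 148) = -65*(97 - 148) = -65*(-51) = 3315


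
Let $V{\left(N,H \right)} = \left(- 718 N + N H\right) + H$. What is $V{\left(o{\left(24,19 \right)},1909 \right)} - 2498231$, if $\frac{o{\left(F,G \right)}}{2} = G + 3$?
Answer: $-2443918$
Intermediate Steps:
$o{\left(F,G \right)} = 6 + 2 G$ ($o{\left(F,G \right)} = 2 \left(G + 3\right) = 2 \left(3 + G\right) = 6 + 2 G$)
$V{\left(N,H \right)} = H - 718 N + H N$ ($V{\left(N,H \right)} = \left(- 718 N + H N\right) + H = H - 718 N + H N$)
$V{\left(o{\left(24,19 \right)},1909 \right)} - 2498231 = \left(1909 - 718 \left(6 + 2 \cdot 19\right) + 1909 \left(6 + 2 \cdot 19\right)\right) - 2498231 = \left(1909 - 718 \left(6 + 38\right) + 1909 \left(6 + 38\right)\right) - 2498231 = \left(1909 - 31592 + 1909 \cdot 44\right) - 2498231 = \left(1909 - 31592 + 83996\right) - 2498231 = 54313 - 2498231 = -2443918$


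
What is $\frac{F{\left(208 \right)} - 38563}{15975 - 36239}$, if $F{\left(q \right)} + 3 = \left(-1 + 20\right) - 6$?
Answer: $\frac{38553}{20264} \approx 1.9025$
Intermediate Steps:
$F{\left(q \right)} = 10$ ($F{\left(q \right)} = -3 + \left(\left(-1 + 20\right) - 6\right) = -3 + \left(19 - 6\right) = -3 + 13 = 10$)
$\frac{F{\left(208 \right)} - 38563}{15975 - 36239} = \frac{10 - 38563}{15975 - 36239} = - \frac{38553}{-20264} = \left(-38553\right) \left(- \frac{1}{20264}\right) = \frac{38553}{20264}$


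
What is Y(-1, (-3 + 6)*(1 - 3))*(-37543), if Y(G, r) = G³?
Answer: 37543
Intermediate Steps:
Y(-1, (-3 + 6)*(1 - 3))*(-37543) = (-1)³*(-37543) = -1*(-37543) = 37543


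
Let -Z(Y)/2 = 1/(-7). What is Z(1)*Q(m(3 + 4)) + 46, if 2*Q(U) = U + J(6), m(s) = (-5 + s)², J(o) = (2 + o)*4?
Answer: 358/7 ≈ 51.143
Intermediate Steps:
Z(Y) = 2/7 (Z(Y) = -2/(-7) = -2*(-1)/7 = -2*(-⅐) = 2/7)
J(o) = 8 + 4*o
Q(U) = 16 + U/2 (Q(U) = (U + (8 + 4*6))/2 = (U + (8 + 24))/2 = (U + 32)/2 = (32 + U)/2 = 16 + U/2)
Z(1)*Q(m(3 + 4)) + 46 = 2*(16 + (-5 + (3 + 4))²/2)/7 + 46 = 2*(16 + (-5 + 7)²/2)/7 + 46 = 2*(16 + (½)*2²)/7 + 46 = 2*(16 + (½)*4)/7 + 46 = 2*(16 + 2)/7 + 46 = (2/7)*18 + 46 = 36/7 + 46 = 358/7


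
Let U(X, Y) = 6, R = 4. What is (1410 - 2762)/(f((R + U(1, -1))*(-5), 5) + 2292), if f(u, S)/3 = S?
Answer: -1352/2307 ≈ -0.58604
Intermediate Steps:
f(u, S) = 3*S
(1410 - 2762)/(f((R + U(1, -1))*(-5), 5) + 2292) = (1410 - 2762)/(3*5 + 2292) = -1352/(15 + 2292) = -1352/2307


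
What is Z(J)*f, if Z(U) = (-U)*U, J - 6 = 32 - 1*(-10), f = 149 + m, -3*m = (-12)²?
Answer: -232704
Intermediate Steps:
m = -48 (m = -⅓*(-12)² = -⅓*144 = -48)
f = 101 (f = 149 - 48 = 101)
J = 48 (J = 6 + (32 - 1*(-10)) = 6 + (32 + 10) = 6 + 42 = 48)
Z(U) = -U²
Z(J)*f = -1*48²*101 = -1*2304*101 = -2304*101 = -232704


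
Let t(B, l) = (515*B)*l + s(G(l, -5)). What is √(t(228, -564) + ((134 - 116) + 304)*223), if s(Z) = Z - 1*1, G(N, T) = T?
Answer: 2*I*√16538270 ≈ 8133.5*I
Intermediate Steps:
s(Z) = -1 + Z (s(Z) = Z - 1 = -1 + Z)
t(B, l) = -6 + 515*B*l (t(B, l) = (515*B)*l + (-1 - 5) = 515*B*l - 6 = -6 + 515*B*l)
√(t(228, -564) + ((134 - 116) + 304)*223) = √((-6 + 515*228*(-564)) + ((134 - 116) + 304)*223) = √((-6 - 66224880) + (18 + 304)*223) = √(-66224886 + 322*223) = √(-66224886 + 71806) = √(-66153080) = 2*I*√16538270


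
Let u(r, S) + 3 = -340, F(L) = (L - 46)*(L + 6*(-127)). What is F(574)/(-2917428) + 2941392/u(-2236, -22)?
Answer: -715105444352/83389817 ≈ -8575.5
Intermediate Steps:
F(L) = (-762 + L)*(-46 + L) (F(L) = (-46 + L)*(L - 762) = (-46 + L)*(-762 + L) = (-762 + L)*(-46 + L))
u(r, S) = -343 (u(r, S) = -3 - 340 = -343)
F(574)/(-2917428) + 2941392/u(-2236, -22) = (35052 + 574**2 - 808*574)/(-2917428) + 2941392/(-343) = (35052 + 329476 - 463792)*(-1/2917428) + 2941392*(-1/343) = -99264*(-1/2917428) - 2941392/343 = 8272/243119 - 2941392/343 = -715105444352/83389817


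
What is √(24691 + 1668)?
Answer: √26359 ≈ 162.35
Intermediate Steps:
√(24691 + 1668) = √26359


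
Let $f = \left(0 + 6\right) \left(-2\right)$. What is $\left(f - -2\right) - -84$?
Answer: $74$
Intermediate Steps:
$f = -12$ ($f = 6 \left(-2\right) = -12$)
$\left(f - -2\right) - -84 = \left(-12 - -2\right) - -84 = \left(-12 + 2\right) + 84 = -10 + 84 = 74$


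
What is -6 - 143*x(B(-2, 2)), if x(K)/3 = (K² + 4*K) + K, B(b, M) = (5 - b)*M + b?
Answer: -87522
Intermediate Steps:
B(b, M) = b + M*(5 - b) (B(b, M) = M*(5 - b) + b = b + M*(5 - b))
x(K) = 3*K² + 15*K (x(K) = 3*((K² + 4*K) + K) = 3*(K² + 5*K) = 3*K² + 15*K)
-6 - 143*x(B(-2, 2)) = -6 - 429*(-2 + 5*2 - 1*2*(-2))*(5 + (-2 + 5*2 - 1*2*(-2))) = -6 - 429*(-2 + 10 + 4)*(5 + (-2 + 10 + 4)) = -6 - 429*12*(5 + 12) = -6 - 429*12*17 = -6 - 143*612 = -6 - 87516 = -87522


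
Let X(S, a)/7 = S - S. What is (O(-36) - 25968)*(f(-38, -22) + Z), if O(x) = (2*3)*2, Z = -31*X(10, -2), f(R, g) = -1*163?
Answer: 4230828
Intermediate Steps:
X(S, a) = 0 (X(S, a) = 7*(S - S) = 7*0 = 0)
f(R, g) = -163
Z = 0 (Z = -31*0 = 0)
O(x) = 12 (O(x) = 6*2 = 12)
(O(-36) - 25968)*(f(-38, -22) + Z) = (12 - 25968)*(-163 + 0) = -25956*(-163) = 4230828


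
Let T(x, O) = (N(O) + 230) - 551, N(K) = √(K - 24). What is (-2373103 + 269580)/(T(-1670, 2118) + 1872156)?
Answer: -1312482658235/1167922088377 + 2103523*√2094/3503766265131 ≈ -1.1237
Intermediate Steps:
N(K) = √(-24 + K)
T(x, O) = -321 + √(-24 + O) (T(x, O) = (√(-24 + O) + 230) - 551 = (230 + √(-24 + O)) - 551 = -321 + √(-24 + O))
(-2373103 + 269580)/(T(-1670, 2118) + 1872156) = (-2373103 + 269580)/((-321 + √(-24 + 2118)) + 1872156) = -2103523/((-321 + √2094) + 1872156) = -2103523/(1871835 + √2094)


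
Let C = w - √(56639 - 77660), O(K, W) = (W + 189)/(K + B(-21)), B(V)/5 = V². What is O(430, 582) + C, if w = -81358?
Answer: -214377559/2635 - 7*I*√429 ≈ -81358.0 - 144.99*I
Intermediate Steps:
B(V) = 5*V²
O(K, W) = (189 + W)/(2205 + K) (O(K, W) = (W + 189)/(K + 5*(-21)²) = (189 + W)/(K + 5*441) = (189 + W)/(K + 2205) = (189 + W)/(2205 + K))
C = -81358 - 7*I*√429 (C = -81358 - √(56639 - 77660) = -81358 - √(-21021) = -81358 - 7*I*√429 ≈ -81358.0 - 144.99*I)
O(430, 582) + C = (189 + 582)/(2205 + 430) + (-81358 - 7*I*√429) = 771/2635 + (-81358 - 7*I*√429) = -214377559/2635 - 7*I*√429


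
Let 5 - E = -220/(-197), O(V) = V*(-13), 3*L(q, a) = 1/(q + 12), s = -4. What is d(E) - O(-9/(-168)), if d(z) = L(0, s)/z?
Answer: 271273/385560 ≈ 0.70358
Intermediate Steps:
L(q, a) = 1/(3*(12 + q)) (L(q, a) = 1/(3*(q + 12)) = 1/(3*(12 + q)))
O(V) = -13*V
E = 765/197 (E = 5 - (-220)/(-197) = 5 - (-220)*(-1)/197 = 5 - 1*220/197 = 5 - 220/197 = 765/197 ≈ 3.8832)
d(z) = 1/(36*z) (d(z) = (1/(3*(12 + 0)))/z = ((⅓)/12)/z = ((⅓)*(1/12))/z = 1/(36*z))
d(E) - O(-9/(-168)) = 1/(36*(765/197)) - (-13)*(-9/(-168)) = (1/36)*(197/765) - (-13)*(-9*(-1/168)) = 197/27540 - (-13)*3/56 = 197/27540 - 1*(-39/56) = 197/27540 + 39/56 = 271273/385560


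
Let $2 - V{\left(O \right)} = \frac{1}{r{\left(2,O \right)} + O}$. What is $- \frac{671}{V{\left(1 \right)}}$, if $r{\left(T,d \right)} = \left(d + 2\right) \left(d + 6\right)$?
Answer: $- \frac{14762}{43} \approx -343.3$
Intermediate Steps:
$r{\left(T,d \right)} = \left(2 + d\right) \left(6 + d\right)$
$V{\left(O \right)} = 2 - \frac{1}{12 + O^{2} + 9 O}$ ($V{\left(O \right)} = 2 - \frac{1}{\left(12 + O^{2} + 8 O\right) + O} = 2 - \frac{1}{12 + O^{2} + 9 O}$)
$- \frac{671}{V{\left(1 \right)}} = - \frac{671}{\frac{1}{12 + 1^{2} + 9 \cdot 1} \left(23 + 2 \cdot 1^{2} + 18 \cdot 1\right)} = - \frac{671}{\frac{1}{12 + 1 + 9} \left(23 + 2 \cdot 1 + 18\right)} = - \frac{671}{\frac{1}{22} \left(23 + 2 + 18\right)} = - \frac{671}{\frac{1}{22} \cdot 43} = - \frac{671}{\frac{43}{22}} = \left(-671\right) \frac{22}{43} = - \frac{14762}{43}$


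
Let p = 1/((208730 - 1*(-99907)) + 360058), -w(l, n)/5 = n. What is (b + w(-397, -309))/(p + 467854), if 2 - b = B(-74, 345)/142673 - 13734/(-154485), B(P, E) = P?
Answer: 46059210380598923/13930327743988960289 ≈ 0.0033064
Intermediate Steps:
w(l, n) = -5*n
p = 1/668695 (p = 1/((208730 + 99907) + 360058) = 1/(308637 + 360058) = 1/668695 ≈ 1.4954e-6)
b = 4681515302/2448982045 (b = 2 - (-74/142673 - 13734/(-154485)) = 2 - (-74*1/142673 - 13734*(-1/154485)) = 2 - (-74/142673 + 1526/17165) = 2 - 1*216448788/2448982045 = 2 - 216448788/2448982045 = 4681515302/2448982045 ≈ 1.9116)
(b + w(-397, -309))/(p + 467854) = (4681515302/2448982045 - 5*(-309))/(1/668695 + 467854) = (4681515302/2448982045 + 1545)/(312851630531/668695) = (3788358774827/2448982045)*(668695/312851630531) = 46059210380598923/13930327743988960289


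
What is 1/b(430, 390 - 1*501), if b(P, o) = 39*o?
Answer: -1/4329 ≈ -0.00023100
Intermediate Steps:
1/b(430, 390 - 1*501) = 1/(39*(390 - 1*501)) = 1/(39*(390 - 501)) = 1/(39*(-111)) = 1/(-4329) = -1/4329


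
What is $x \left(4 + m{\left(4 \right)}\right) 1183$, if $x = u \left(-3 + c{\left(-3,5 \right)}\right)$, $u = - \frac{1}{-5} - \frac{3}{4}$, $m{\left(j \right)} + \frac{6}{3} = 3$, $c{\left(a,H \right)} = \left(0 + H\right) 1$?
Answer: $- \frac{13013}{2} \approx -6506.5$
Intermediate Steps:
$c{\left(a,H \right)} = H$ ($c{\left(a,H \right)} = H 1 = H$)
$m{\left(j \right)} = 1$ ($m{\left(j \right)} = -2 + 3 = 1$)
$u = - \frac{11}{20}$ ($u = \left(-1\right) \left(- \frac{1}{5}\right) - \frac{3}{4} = \frac{1}{5} - \frac{3}{4} = - \frac{11}{20} \approx -0.55$)
$x = - \frac{11}{10}$ ($x = - \frac{11 \left(-3 + 5\right)}{20} = \left(- \frac{11}{20}\right) 2 = - \frac{11}{10} \approx -1.1$)
$x \left(4 + m{\left(4 \right)}\right) 1183 = - \frac{11 \left(4 + 1\right)}{10} \cdot 1183 = \left(- \frac{11}{10}\right) 5 \cdot 1183 = \left(- \frac{11}{2}\right) 1183 = - \frac{13013}{2}$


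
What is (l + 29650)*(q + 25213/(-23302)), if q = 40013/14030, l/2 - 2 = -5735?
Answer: 43123246896/1339865 ≈ 32185.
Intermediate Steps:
l = -11466 (l = 4 + 2*(-5735) = 4 - 11470 = -11466)
q = 40013/14030 (q = 40013*(1/14030) = 40013/14030 ≈ 2.8520)
(l + 29650)*(q + 25213/(-23302)) = (-11466 + 29650)*(40013/14030 + 25213/(-23302)) = 18184*(40013/14030 + 25213*(-1/23302)) = 18184*(40013/14030 - 25213/23302) = 18184*(2371494/1339865) = 43123246896/1339865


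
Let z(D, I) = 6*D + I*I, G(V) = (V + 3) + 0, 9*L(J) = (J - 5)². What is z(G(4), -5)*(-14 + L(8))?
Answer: -871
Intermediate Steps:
L(J) = (-5 + J)²/9 (L(J) = (J - 5)²/9 = (-5 + J)²/9)
G(V) = 3 + V (G(V) = (3 + V) + 0 = 3 + V)
z(D, I) = I² + 6*D (z(D, I) = 6*D + I² = I² + 6*D)
z(G(4), -5)*(-14 + L(8)) = ((-5)² + 6*(3 + 4))*(-14 + (-5 + 8)²/9) = (25 + 6*7)*(-14 + (⅑)*3²) = (25 + 42)*(-14 + (⅑)*9) = 67*(-14 + 1) = 67*(-13) = -871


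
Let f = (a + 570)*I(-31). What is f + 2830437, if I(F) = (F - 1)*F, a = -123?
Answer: 3273861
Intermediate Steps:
I(F) = F*(-1 + F) (I(F) = (-1 + F)*F = F*(-1 + F))
f = 443424 (f = (-123 + 570)*(-31*(-1 - 31)) = 447*(-31*(-32)) = 447*992 = 443424)
f + 2830437 = 443424 + 2830437 = 3273861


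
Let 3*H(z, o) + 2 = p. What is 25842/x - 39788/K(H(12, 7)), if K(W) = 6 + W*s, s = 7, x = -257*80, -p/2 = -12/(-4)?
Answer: 613285461/195320 ≈ 3139.9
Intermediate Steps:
p = -6 (p = -(-24)/(-4) = -(-24)*(-1)/4 = -2*3 = -6)
x = -20560
H(z, o) = -8/3 (H(z, o) = -2/3 + (1/3)*(-6) = -2/3 - 2 = -8/3)
K(W) = 6 + 7*W (K(W) = 6 + W*7 = 6 + 7*W)
25842/x - 39788/K(H(12, 7)) = 25842/(-20560) - 39788/(6 + 7*(-8/3)) = 25842*(-1/20560) - 39788/(6 - 56/3) = -12921/10280 - 39788/(-38/3) = -12921/10280 - 39788*(-3/38) = -12921/10280 + 59682/19 = 613285461/195320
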